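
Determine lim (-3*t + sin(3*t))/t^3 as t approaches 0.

Direct substitution gives 0/0.
Apply L'Hôpital: lim (3*cos(3*t) - 3)/(3*t^2), still 0/0.
Apply L'Hôpital: lim (-9*sin(3*t))/(6*t), still 0/0.
After 3 applications of L'Hôpital's rule the quotient is (-27*cos(3*t))/(6); substituting t = 0 gives -9/2.

-9/2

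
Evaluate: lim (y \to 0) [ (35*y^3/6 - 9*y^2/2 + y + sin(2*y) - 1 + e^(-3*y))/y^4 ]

Substitution gives 0/0; apply L'Hôpital's rule 4 times.
After differentiating numerator and denominator 4 times the quotient is (16*sin(2*y) + 81*e^(-3*y))/(24); at y = 0 this is 27/8.

27/8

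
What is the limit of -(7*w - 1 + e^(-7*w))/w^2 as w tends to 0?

-49/2

Direct substitution gives 0/0.
Apply L'Hôpital: lim (7 - 7*e^(-7*w))/(-2*w), still 0/0.
After 2 applications of L'Hôpital's rule the quotient is (49*e^(-7*w))/(-2); substituting w = 0 gives -49/2.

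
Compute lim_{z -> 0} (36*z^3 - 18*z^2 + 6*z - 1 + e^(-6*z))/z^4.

54

Direct substitution gives 0/0.
Apply L'Hôpital: lim (108*z^2 - 36*z + 6 - 6*e^(-6*z))/(4*z^3), still 0/0.
Apply L'Hôpital: lim (216*z - 36 + 36*e^(-6*z))/(12*z^2), still 0/0.
Apply L'Hôpital: lim (216 - 216*e^(-6*z))/(24*z), still 0/0.
After 4 applications of L'Hôpital's rule the quotient is (1296*e^(-6*z))/(24); substituting z = 0 gives 54.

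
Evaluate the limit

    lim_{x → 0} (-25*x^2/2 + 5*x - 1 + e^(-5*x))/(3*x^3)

-125/18

Direct substitution gives 0/0.
Apply L'Hôpital: lim (-25*x + 5 - 5*e^(-5*x))/(9*x^2), still 0/0.
Apply L'Hôpital: lim (-25 + 25*e^(-5*x))/(18*x), still 0/0.
After 3 applications of L'Hôpital's rule the quotient is (-125*e^(-5*x))/(18); substituting x = 0 gives -125/18.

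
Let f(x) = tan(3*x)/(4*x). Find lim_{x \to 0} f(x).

Substitution gives 0/0.
Since tan(u)/u → 1 as u → 0, tan(3x)/(3x) → 1 and the limit is 3/4.

3/4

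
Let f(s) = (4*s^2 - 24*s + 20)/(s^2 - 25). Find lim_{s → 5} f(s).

Direct substitution gives 0/0, so factor. Both numerator and denominator have (s - 5) as a factor.
After cancelling, the expression reduces to (4*s - 4)/(s + 5).
Substituting s = 5 gives 8/5.

8/5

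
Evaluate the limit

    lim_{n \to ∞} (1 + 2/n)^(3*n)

The base → 1 and the exponent → ∞: a 1^∞ form.
Take logarithms: (3n)·ln(1 + 2/n). Since ln(1+u) ~ u for small u, this behaves like (3n)·(2/n) → 6.
So the limit is e^(6).

e^(6)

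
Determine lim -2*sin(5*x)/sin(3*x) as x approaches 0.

-10/3

Substitution gives 0/0.
Divide numerator and denominator by x: sin(5x)/x → 5 and sin(3x)/x → 3, so the limit is -2·5/3 = -10/3.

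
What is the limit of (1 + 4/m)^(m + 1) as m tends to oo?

Write it as [(1 + 4/m)^m]^(1) · (1 + 4/m)^(1). The bracketed term tends to e^(4) and the second factor to 1, so the limit is e^(4).

e^(4)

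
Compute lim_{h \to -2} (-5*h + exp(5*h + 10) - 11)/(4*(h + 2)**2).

25/8

Direct substitution gives 0/0.
Apply L'Hôpital: lim (5*e^(5*h + 10) - 5)/(8*h + 16), still 0/0.
After 2 applications of L'Hôpital's rule the quotient is (25*e^(5*h + 10))/(8); substituting h = -2 gives 25/8.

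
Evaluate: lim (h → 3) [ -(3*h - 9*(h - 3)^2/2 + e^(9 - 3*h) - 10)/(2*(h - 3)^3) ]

9/4

Direct substitution gives 0/0.
Apply L'Hôpital: lim (-9*h - 3*e^(9 - 3*h) + 30)/(-6*(h - 3)^2), still 0/0.
Apply L'Hôpital: lim (9*e^(9 - 3*h) - 9)/(36 - 12*h), still 0/0.
After 3 applications of L'Hôpital's rule the quotient is (-27*e^(9 - 3*h))/(-12); substituting h = 3 gives 9/4.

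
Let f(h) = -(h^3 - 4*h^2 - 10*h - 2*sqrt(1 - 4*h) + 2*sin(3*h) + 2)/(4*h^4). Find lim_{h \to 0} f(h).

Substitution gives 0/0; apply L'Hôpital's rule 4 times.
After differentiating numerator and denominator 4 times the quotient is (162*sin(3*h) + 480/(1 - 4*h)^(7/2))/(-96); at h = 0 this is -5.

-5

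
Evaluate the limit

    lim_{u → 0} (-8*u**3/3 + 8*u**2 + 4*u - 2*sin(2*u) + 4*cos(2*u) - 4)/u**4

Substitution gives 0/0 (the numerator vanishes to order 4).
Expand each term to order u^4: the coefficient of u^4 in -2·sin(2u) is 0 and in 4·cos(2u) is 8/3.
Lower-order terms cancel with the polynomial part, so the numerator is (8/3)·u^4 + o(u^4), and the limit is (8/3)/(1) = 8/3.

8/3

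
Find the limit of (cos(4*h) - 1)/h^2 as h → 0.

-8

Direct substitution gives 0/0.
Apply L'Hôpital: lim (-4*sin(4*h))/(2*h), still 0/0.
After 2 applications of L'Hôpital's rule the quotient is (-16*cos(4*h))/(2); substituting h = 0 gives -8.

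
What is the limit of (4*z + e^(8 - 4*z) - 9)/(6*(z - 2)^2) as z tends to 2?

Direct substitution gives 0/0.
Apply L'Hôpital: lim (4 - 4*e^(8 - 4*z))/(12*z - 24), still 0/0.
After 2 applications of L'Hôpital's rule the quotient is (16*e^(8 - 4*z))/(12); substituting z = 2 gives 4/3.

4/3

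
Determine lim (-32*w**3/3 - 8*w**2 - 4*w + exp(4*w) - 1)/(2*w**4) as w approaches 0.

Direct substitution gives 0/0.
Apply L'Hôpital: lim (-32*w^2 - 16*w + 4*e^(4*w) - 4)/(8*w^3), still 0/0.
Apply L'Hôpital: lim (-64*w + 16*e^(4*w) - 16)/(24*w^2), still 0/0.
Apply L'Hôpital: lim (64*e^(4*w) - 64)/(48*w), still 0/0.
After 4 applications of L'Hôpital's rule the quotient is (256*e^(4*w))/(48); substituting w = 0 gives 16/3.

16/3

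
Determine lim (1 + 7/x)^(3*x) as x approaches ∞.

Write it as [(1 + 7/x)^x]^(3) · (1 + 7/x)^(0). The bracketed term tends to e^(7) and the second factor to 1, so the limit is e^(21).

e^(21)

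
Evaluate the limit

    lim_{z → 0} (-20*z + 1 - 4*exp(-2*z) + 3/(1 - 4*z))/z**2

40

Substitution gives 0/0; apply L'Hôpital's rule 2 times.
After differentiating numerator and denominator 2 times the quotient is (-16*e^(-2*z) - 96/(4*z - 1)^3)/(2); at z = 0 this is 40.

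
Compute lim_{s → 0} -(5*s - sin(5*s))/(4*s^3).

-125/24

Direct substitution gives 0/0.
Apply L'Hôpital: lim (5 - 5*cos(5*s))/(-12*s^2), still 0/0.
Apply L'Hôpital: lim (25*sin(5*s))/(-24*s), still 0/0.
After 3 applications of L'Hôpital's rule the quotient is (125*cos(5*s))/(-24); substituting s = 0 gives -125/24.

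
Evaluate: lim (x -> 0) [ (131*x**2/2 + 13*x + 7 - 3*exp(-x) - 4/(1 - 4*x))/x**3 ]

-511/2

Substitution gives 0/0 (the numerator vanishes to order 3).
Expand each term to order x^3: the coefficient of x^3 in -4·1/(1 - 4x) is -256 and in -3·e^(-x) is 1/2.
Lower-order terms cancel with the polynomial part, so the numerator is (-511/2)·x^3 + o(x^3), and the limit is (-511/2)/(1) = -511/2.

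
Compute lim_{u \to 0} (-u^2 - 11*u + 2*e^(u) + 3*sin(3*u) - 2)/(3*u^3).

-79/18

Substitution gives 0/0 (the numerator vanishes to order 3).
Expand each term to order u^3: the coefficient of u^3 in 2·e^(u) is 1/3 and in 3·sin(3u) is -27/2.
Lower-order terms cancel with the polynomial part, so the numerator is (-79/6)·u^3 + o(u^3), and the limit is (-79/6)/(3) = -79/18.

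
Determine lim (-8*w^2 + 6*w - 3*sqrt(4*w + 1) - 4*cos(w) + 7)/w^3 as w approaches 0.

Substitution gives 0/0; apply L'Hôpital's rule 3 times.
After differentiating numerator and denominator 3 times the quotient is (-4*sin(w) - 72/(4*w + 1)^(5/2))/(6); at w = 0 this is -12.

-12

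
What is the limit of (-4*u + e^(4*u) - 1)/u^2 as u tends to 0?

Direct substitution gives 0/0.
Apply L'Hôpital: lim (4*e^(4*u) - 4)/(2*u), still 0/0.
After 2 applications of L'Hôpital's rule the quotient is (16*e^(4*u))/(2); substituting u = 0 gives 8.

8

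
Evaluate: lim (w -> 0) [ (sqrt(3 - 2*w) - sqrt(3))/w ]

Substitution gives 0/0. Multiply numerator and denominator by the conjugate √(3 - 2w) + √3.
The numerator becomes (3 - 2w) − 3 = -2w, so the expression simplifies to -2/(√(3 - 2w) + √3).
Letting w → 0 gives -2/(2√3) = -√(3)/3.

-√(3)/3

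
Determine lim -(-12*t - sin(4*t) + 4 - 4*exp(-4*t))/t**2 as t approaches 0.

32

Substitution gives 0/0; apply L'Hôpital's rule 2 times.
After differentiating numerator and denominator 2 times the quotient is (16*sin(4*t) - 64*e^(-4*t))/(-2); at t = 0 this is 32.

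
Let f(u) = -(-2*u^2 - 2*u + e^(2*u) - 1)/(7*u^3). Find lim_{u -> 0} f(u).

-4/21

Direct substitution gives 0/0.
Apply L'Hôpital: lim (-4*u + 2*e^(2*u) - 2)/(-21*u^2), still 0/0.
Apply L'Hôpital: lim (4*e^(2*u) - 4)/(-42*u), still 0/0.
After 3 applications of L'Hôpital's rule the quotient is (8*e^(2*u))/(-42); substituting u = 0 gives -4/21.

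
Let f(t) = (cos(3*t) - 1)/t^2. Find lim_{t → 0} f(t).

Direct substitution gives 0/0.
Apply L'Hôpital: lim (-3*sin(3*t))/(2*t), still 0/0.
After 2 applications of L'Hôpital's rule the quotient is (-9*cos(3*t))/(2); substituting t = 0 gives -9/2.

-9/2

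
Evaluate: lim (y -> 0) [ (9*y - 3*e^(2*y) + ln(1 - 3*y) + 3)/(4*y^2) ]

Substitution gives 0/0; apply L'Hôpital's rule 2 times.
After differentiating numerator and denominator 2 times the quotient is (-12*e^(2*y) - 9/(3*y - 1)^2)/(8); at y = 0 this is -21/8.

-21/8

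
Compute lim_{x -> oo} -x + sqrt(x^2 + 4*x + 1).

An ∞ − ∞ form. Rationalising with the conjugate, the difference becomes (4x + 1) / (√(x^2 + 4*x + 1) + x).
For large x the denominator behaves like 2·x, so the quotient tends to 4/2 = 2.

2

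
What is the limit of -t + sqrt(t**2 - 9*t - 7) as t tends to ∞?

-9/2

An ∞ − ∞ form. Rationalising with the conjugate, the difference becomes (-9t - 7) / (√(t^2 - 9*t - 7) + t).
For large t the denominator behaves like 2·t, so the quotient tends to -9/2 = -9/2.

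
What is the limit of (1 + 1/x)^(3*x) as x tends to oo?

e^(3)

Write it as [(1 + 1/x)^x]^(3) · (1 + 1/x)^(0). The bracketed term tends to e^(1) and the second factor to 1, so the limit is e^(3).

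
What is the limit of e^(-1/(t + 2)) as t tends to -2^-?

∞

As t → -2⁻, -1/(t + 2) → +∞, so e^(-1/(t + 2)) → ∞.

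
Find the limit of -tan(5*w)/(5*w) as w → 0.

-1

Substitution gives 0/0.
Since tan(u)/u → 1 as u → 0, tan(5w)/(5w) → 1 and the limit is 5/(-5) = -1.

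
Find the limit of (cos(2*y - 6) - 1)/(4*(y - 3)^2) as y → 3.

-1/2

Direct substitution gives 0/0.
Apply L'Hôpital: lim (-2*sin(2*y - 6))/(8*y - 24), still 0/0.
After 2 applications of L'Hôpital's rule the quotient is (-4*cos(2*y - 6))/(8); substituting y = 3 gives -1/2.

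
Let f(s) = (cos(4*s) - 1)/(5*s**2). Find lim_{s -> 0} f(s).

-8/5

Direct substitution gives 0/0.
Apply L'Hôpital: lim (-4*sin(4*s))/(10*s), still 0/0.
After 2 applications of L'Hôpital's rule the quotient is (-16*cos(4*s))/(10); substituting s = 0 gives -8/5.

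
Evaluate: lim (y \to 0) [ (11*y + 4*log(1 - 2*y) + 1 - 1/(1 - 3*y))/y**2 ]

-17

Substitution gives 0/0 (the numerator vanishes to order 2).
Expand each term to order y^2: the coefficient of y^2 in −1/(1 - 3y) is -9 and in 4·ln(1 - 2y) is -8.
Lower-order terms cancel with the polynomial part, so the numerator is (-17)·y^2 + o(y^2), and the limit is (-17)/(1) = -17.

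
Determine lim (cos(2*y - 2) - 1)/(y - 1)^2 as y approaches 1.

Direct substitution gives 0/0.
Apply L'Hôpital: lim (-2*sin(2*y - 2))/(2*y - 2), still 0/0.
After 2 applications of L'Hôpital's rule the quotient is (-4*cos(2*y - 2))/(2); substituting y = 1 gives -2.

-2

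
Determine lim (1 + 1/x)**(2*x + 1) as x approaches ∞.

Write it as [(1 + 1/x)^x]^(2) · (1 + 1/x)^(1). The bracketed term tends to e^(1) and the second factor to 1, so the limit is e^(2).

e^(2)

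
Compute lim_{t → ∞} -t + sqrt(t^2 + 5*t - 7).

5/2

This has the form ∞ − ∞. Multiply and divide by the conjugate √(t^2 + 5*t - 7) + t.
That gives (5t - 7) / (√(t^2 + 5*t - 7) + t).
Divide numerator and denominator by t: the limit is 5/(2·1) = 5/2.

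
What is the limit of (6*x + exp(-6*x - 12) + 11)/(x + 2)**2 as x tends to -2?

Direct substitution gives 0/0.
Apply L'Hôpital: lim (6 - 6*e^(-6*x - 12))/(2*x + 4), still 0/0.
After 2 applications of L'Hôpital's rule the quotient is (36*e^(-6*x - 12))/(2); substituting x = -2 gives 18.

18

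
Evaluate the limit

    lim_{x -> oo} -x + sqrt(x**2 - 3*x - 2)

This has the form ∞ − ∞. Multiply and divide by the conjugate √(x^2 - 3*x - 2) + x.
That gives (-3x - 2) / (√(x^2 - 3*x - 2) + x).
Divide numerator and denominator by x: the limit is -3/(2·1) = -3/2.

-3/2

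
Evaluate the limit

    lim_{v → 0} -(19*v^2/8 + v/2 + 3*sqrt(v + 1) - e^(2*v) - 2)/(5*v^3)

Substitution gives 0/0; apply L'Hôpital's rule 3 times.
After differentiating numerator and denominator 3 times the quotient is (-8*e^(2*v) + 9/(8*(v + 1)^(5/2)))/(-30); at v = 0 this is 11/48.

11/48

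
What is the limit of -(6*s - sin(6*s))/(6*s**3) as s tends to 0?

-6

Direct substitution gives 0/0.
Apply L'Hôpital: lim (6 - 6*cos(6*s))/(-18*s^2), still 0/0.
Apply L'Hôpital: lim (36*sin(6*s))/(-36*s), still 0/0.
After 3 applications of L'Hôpital's rule the quotient is (216*cos(6*s))/(-36); substituting s = 0 gives -6.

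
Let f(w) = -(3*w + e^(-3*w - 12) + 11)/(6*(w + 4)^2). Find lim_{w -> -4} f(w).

-3/4

Direct substitution gives 0/0.
Apply L'Hôpital: lim (3 - 3*e^(-3*w - 12))/(-12*w - 48), still 0/0.
After 2 applications of L'Hôpital's rule the quotient is (9*e^(-3*w - 12))/(-12); substituting w = -4 gives -3/4.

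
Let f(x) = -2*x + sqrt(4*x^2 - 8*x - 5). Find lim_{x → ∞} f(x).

-2

An ∞ − ∞ form. Rationalising with the conjugate, the difference becomes (-8x - 5) / (√(4*x^2 - 8*x - 5) + 2x).
For large x the denominator behaves like 2·2x, so the quotient tends to -8/4 = -2.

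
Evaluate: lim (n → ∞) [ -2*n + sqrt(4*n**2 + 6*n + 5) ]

3/2

An ∞ − ∞ form. Rationalising with the conjugate, the difference becomes (6n + 5) / (√(4*n^2 + 6*n + 5) + 2n).
For large n the denominator behaves like 2·2n, so the quotient tends to 6/4 = 3/2.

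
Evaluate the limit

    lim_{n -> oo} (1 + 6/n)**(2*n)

The base → 1 and the exponent → ∞: a 1^∞ form.
Take logarithms: (2n)·ln(1 + 6/n). Since ln(1+u) ~ u for small u, this behaves like (2n)·(6/n) → 12.
So the limit is e^(12).

e^(12)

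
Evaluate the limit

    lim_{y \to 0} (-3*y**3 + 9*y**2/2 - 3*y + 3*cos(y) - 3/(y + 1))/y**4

-23/8

Substitution gives 0/0 (the numerator vanishes to order 4).
Expand each term to order y^4: the coefficient of y^4 in -3·1/(1 + y) is -3 and in 3·cos(y) is 1/8.
Lower-order terms cancel with the polynomial part, so the numerator is (-23/8)·y^4 + o(y^4), and the limit is (-23/8)/(1) = -23/8.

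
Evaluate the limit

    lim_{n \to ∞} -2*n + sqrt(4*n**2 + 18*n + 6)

9/2

This has the form ∞ − ∞. Multiply and divide by the conjugate √(4*n^2 + 18*n + 6) + 2n.
That gives (18n + 6) / (√(4*n^2 + 18*n + 6) + 2n).
Divide numerator and denominator by n: the limit is 18/(2·2) = 9/2.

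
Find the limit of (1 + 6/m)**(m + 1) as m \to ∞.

Write it as [(1 + 6/m)^m]^(1) · (1 + 6/m)^(1). The bracketed term tends to e^(6) and the second factor to 1, so the limit is e^(6).

e^(6)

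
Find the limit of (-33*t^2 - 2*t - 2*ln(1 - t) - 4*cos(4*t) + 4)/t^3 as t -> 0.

Substitution gives 0/0 (the numerator vanishes to order 3).
Expand each term to order t^3: the coefficient of t^3 in -4·cos(4t) is 0 and in -2·ln(1 - t) is 2/3.
Lower-order terms cancel with the polynomial part, so the numerator is (2/3)·t^3 + o(t^3), and the limit is (2/3)/(1) = 2/3.

2/3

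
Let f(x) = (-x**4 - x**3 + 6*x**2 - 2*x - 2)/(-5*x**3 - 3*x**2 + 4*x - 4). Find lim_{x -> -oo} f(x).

-∞

The numerator has higher degree (4 > 3); the quotient behaves like (-1/(-5))·x^1 for large |x|.
As x → −∞ this diverges to -∞.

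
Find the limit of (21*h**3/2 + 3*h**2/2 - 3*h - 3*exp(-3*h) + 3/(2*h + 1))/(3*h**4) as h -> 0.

Substitution gives 0/0; apply L'Hôpital's rule 4 times.
After differentiating numerator and denominator 4 times the quotient is (-243*e^(-3*h) + 1152/(2*h + 1)^5)/(72); at h = 0 this is 101/8.

101/8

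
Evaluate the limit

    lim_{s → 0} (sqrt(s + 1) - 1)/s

1/2

A 0/0 form; rationalise with √(1 + s) + √1. This collapses the numerator to s, leaving 1/(√(1 + s) + √1) → 1/(2√1) = 1/2.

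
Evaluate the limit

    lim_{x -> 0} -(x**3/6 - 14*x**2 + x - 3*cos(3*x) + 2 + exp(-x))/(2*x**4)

Substitution gives 0/0; apply L'Hôpital's rule 4 times.
After differentiating numerator and denominator 4 times the quotient is (-243*cos(3*x) + e^(-x))/(-48); at x = 0 this is 121/24.

121/24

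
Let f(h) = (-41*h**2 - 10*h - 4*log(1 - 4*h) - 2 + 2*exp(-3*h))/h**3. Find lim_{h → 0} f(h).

229/3

Substitution gives 0/0 (the numerator vanishes to order 3).
Expand each term to order h^3: the coefficient of h^3 in -4·ln(1 - 4h) is 256/3 and in 2·e^(-3h) is -9.
Lower-order terms cancel with the polynomial part, so the numerator is (229/3)·h^3 + o(h^3), and the limit is (229/3)/(1) = 229/3.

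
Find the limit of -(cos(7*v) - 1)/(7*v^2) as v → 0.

7/2

Direct substitution gives 0/0.
Apply L'Hôpital: lim (-7*sin(7*v))/(-14*v), still 0/0.
After 2 applications of L'Hôpital's rule the quotient is (-49*cos(7*v))/(-14); substituting v = 0 gives 7/2.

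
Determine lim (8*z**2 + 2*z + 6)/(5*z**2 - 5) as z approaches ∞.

Numerator and denominator both have degree 2.
Dividing every term by z^2, all lower-order terms vanish and the limit is the ratio of leading coefficients, 8/(5) = 8/5.

8/5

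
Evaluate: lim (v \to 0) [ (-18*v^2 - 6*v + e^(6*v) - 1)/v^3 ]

36

Direct substitution gives 0/0.
Apply L'Hôpital: lim (-36*v + 6*e^(6*v) - 6)/(3*v^2), still 0/0.
Apply L'Hôpital: lim (36*e^(6*v) - 36)/(6*v), still 0/0.
After 3 applications of L'Hôpital's rule the quotient is (216*e^(6*v))/(6); substituting v = 0 gives 36.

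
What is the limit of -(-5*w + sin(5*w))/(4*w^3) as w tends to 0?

125/24

Direct substitution gives 0/0.
Apply L'Hôpital: lim (5*cos(5*w) - 5)/(-12*w^2), still 0/0.
Apply L'Hôpital: lim (-25*sin(5*w))/(-24*w), still 0/0.
After 3 applications of L'Hôpital's rule the quotient is (-125*cos(5*w))/(-24); substituting w = 0 gives 125/24.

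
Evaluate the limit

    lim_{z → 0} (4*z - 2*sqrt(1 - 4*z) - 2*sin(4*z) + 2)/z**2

Substitution gives 0/0; apply L'Hôpital's rule 2 times.
After differentiating numerator and denominator 2 times the quotient is (32*sin(4*z) + 8/(1 - 4*z)^(3/2))/(2); at z = 0 this is 4.

4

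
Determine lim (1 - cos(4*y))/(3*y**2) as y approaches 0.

Substitution gives 0/0.
Use (1 − cos u)/u² → 1/2 with u = 4y: the limit is 4²/(2·3) = 8/3.

8/3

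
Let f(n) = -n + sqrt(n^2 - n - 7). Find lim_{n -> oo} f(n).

This has the form ∞ − ∞. Multiply and divide by the conjugate √(n^2 - n - 7) + n.
That gives (-n - 7) / (√(n^2 - n - 7) + n).
Divide numerator and denominator by n: the limit is -1/(2·1) = -1/2.

-1/2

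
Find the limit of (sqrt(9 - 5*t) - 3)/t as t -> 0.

Substitution gives 0/0. Multiply numerator and denominator by the conjugate √(9 - 5t) + √9.
The numerator becomes (9 - 5t) − 9 = -5t, so the expression simplifies to -5/(√(9 - 5t) + √9).
Letting t → 0 gives -5/(2√9) = -5/6.

-5/6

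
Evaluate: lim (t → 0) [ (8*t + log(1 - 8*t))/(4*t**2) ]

Direct substitution gives 0/0.
Apply L'Hôpital: lim (8 - 8/(1 - 8*t))/(8*t), still 0/0.
After 2 applications of L'Hôpital's rule the quotient is (-64/(1 - 8*t)^2)/(8); substituting t = 0 gives -8.

-8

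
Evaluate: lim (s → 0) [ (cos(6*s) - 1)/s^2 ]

-18

Direct substitution gives 0/0.
Apply L'Hôpital: lim (-6*sin(6*s))/(2*s), still 0/0.
After 2 applications of L'Hôpital's rule the quotient is (-36*cos(6*s))/(2); substituting s = 0 gives -18.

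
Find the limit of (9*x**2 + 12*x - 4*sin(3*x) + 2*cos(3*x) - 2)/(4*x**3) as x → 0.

Substitution gives 0/0 (the numerator vanishes to order 3).
Expand each term to order x^3: the coefficient of x^3 in 2·cos(3x) is 0 and in -4·sin(3x) is 18.
Lower-order terms cancel with the polynomial part, so the numerator is (18)·x^3 + o(x^3), and the limit is (18)/(4) = 9/2.

9/2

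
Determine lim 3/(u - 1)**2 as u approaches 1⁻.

As u → 1⁻, (u - 1) → 0⁻, so (u - 1)^2 → 0⁺ and 3/(u - 1)^2 → ∞.

∞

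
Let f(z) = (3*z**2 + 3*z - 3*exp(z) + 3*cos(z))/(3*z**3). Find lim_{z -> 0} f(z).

Substitution gives 0/0 (the numerator vanishes to order 3).
Expand each term to order z^3: the coefficient of z^3 in -3·e^(z) is -1/2 and in 3·cos(z) is 0.
Lower-order terms cancel with the polynomial part, so the numerator is (-1/2)·z^3 + o(z^3), and the limit is (-1/2)/(3) = -1/6.

-1/6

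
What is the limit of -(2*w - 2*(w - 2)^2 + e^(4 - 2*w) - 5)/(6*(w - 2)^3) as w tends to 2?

2/9

Direct substitution gives 0/0.
Apply L'Hôpital: lim (-4*w - 2*e^(4 - 2*w) + 10)/(-18*(w - 2)^2), still 0/0.
Apply L'Hôpital: lim (4*e^(4 - 2*w) - 4)/(72 - 36*w), still 0/0.
After 3 applications of L'Hôpital's rule the quotient is (-8*e^(4 - 2*w))/(-36); substituting w = 2 gives 2/9.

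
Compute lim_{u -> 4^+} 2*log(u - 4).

-∞

As u → 4⁺, u - 4 → 0⁺ and ln(u - 4) → −∞.
Multiplying by 2 gives -∞.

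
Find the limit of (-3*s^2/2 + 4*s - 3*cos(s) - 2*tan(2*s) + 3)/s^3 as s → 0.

-16/3

Substitution gives 0/0; apply L'Hôpital's rule 3 times.
After differentiating numerator and denominator 3 times the quotient is (-3*sin(s) - 96*tan(2*s)^4 - 128*tan(2*s)^2 - 32)/(6); at s = 0 this is -16/3.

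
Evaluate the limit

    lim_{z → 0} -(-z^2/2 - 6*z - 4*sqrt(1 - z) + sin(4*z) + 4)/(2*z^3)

125/24

Substitution gives 0/0 (the numerator vanishes to order 3).
Expand each term to order z^3: the coefficient of z^3 in -4·√(1 - z) is 1/4 and in sin(4z) is -32/3.
Lower-order terms cancel with the polynomial part, so the numerator is (-125/12)·z^3 + o(z^3), and the limit is (-125/12)/(-2) = 125/24.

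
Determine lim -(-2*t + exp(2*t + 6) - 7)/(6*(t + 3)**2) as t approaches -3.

-1/3

Direct substitution gives 0/0.
Apply L'Hôpital: lim (2*e^(2*t + 6) - 2)/(-12*t - 36), still 0/0.
After 2 applications of L'Hôpital's rule the quotient is (4*e^(2*t + 6))/(-12); substituting t = -3 gives -1/3.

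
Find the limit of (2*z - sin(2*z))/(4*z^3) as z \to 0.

1/3

Direct substitution gives 0/0.
Apply L'Hôpital: lim (2 - 2*cos(2*z))/(12*z^2), still 0/0.
Apply L'Hôpital: lim (4*sin(2*z))/(24*z), still 0/0.
After 3 applications of L'Hôpital's rule the quotient is (8*cos(2*z))/(24); substituting z = 0 gives 1/3.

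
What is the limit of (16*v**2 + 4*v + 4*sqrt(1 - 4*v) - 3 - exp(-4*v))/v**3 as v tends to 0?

Substitution gives 0/0; apply L'Hôpital's rule 3 times.
After differentiating numerator and denominator 3 times the quotient is (64*e^(-4*v) - 96/(1 - 4*v)^(5/2))/(6); at v = 0 this is -16/3.

-16/3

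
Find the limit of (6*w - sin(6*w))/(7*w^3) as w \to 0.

36/7

Direct substitution gives 0/0.
Apply L'Hôpital: lim (6 - 6*cos(6*w))/(21*w^2), still 0/0.
Apply L'Hôpital: lim (36*sin(6*w))/(42*w), still 0/0.
After 3 applications of L'Hôpital's rule the quotient is (216*cos(6*w))/(42); substituting w = 0 gives 36/7.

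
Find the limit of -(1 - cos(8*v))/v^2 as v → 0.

-32

Substitution gives 0/0.
Use (1 − cos u)/u² → 1/2 with u = 8v: the limit is 8²/(2·(-1)) = -32.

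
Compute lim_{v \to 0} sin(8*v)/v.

Substitution gives 0/0.
Write it as (8)·sin(8v)/(8v); since sin(u)/u → 1, the limit is 8.

8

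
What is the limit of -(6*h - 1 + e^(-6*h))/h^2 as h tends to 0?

Direct substitution gives 0/0.
Apply L'Hôpital: lim (6 - 6*e^(-6*h))/(-2*h), still 0/0.
After 2 applications of L'Hôpital's rule the quotient is (36*e^(-6*h))/(-2); substituting h = 0 gives -18.

-18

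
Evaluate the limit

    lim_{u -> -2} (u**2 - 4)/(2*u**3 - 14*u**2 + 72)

-1/20

At u = -2 both the top and bottom vanish — a removable singularity. Factoring out (u + 2) from each leaves (u - 2)/(2*u^2 - 18*u + 36), which at u = -2 equals -1/20.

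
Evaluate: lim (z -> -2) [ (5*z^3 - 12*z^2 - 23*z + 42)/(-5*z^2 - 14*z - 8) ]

85/6

Direct substitution gives 0/0, so factor. Both numerator and denominator have (z + 2) as a factor.
After cancelling, the expression reduces to (5*z^2 - 22*z + 21)/(-5*z - 4).
Substituting z = -2 gives 85/6.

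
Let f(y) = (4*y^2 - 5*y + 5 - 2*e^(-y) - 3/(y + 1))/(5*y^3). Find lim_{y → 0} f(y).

Substitution gives 0/0 (the numerator vanishes to order 3).
Expand each term to order y^3: the coefficient of y^3 in -3·1/(1 + y) is 3 and in -2·e^(-y) is 1/3.
Lower-order terms cancel with the polynomial part, so the numerator is (10/3)·y^3 + o(y^3), and the limit is (10/3)/(5) = 2/3.

2/3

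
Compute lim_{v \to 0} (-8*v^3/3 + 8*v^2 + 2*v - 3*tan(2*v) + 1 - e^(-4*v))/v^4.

-32/3

Substitution gives 0/0; apply L'Hôpital's rule 4 times.
After differentiating numerator and denominator 4 times the quotient is (-384*tan(2*v)^3/cos(2*v)^2 - 768*tan(2*v)/cos(2*v)^4 - 256*e^(-4*v))/(24); at v = 0 this is -32/3.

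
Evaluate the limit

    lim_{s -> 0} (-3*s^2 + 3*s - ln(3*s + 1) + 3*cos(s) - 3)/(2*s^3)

-9/2

Substitution gives 0/0; apply L'Hôpital's rule 3 times.
After differentiating numerator and denominator 3 times the quotient is (3*sin(s) - 54/(3*s + 1)^3)/(12); at s = 0 this is -9/2.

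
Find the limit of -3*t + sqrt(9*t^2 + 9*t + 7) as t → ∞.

3/2

An ∞ − ∞ form. Rationalising with the conjugate, the difference becomes (9t + 7) / (√(9*t^2 + 9*t + 7) + 3t).
For large t the denominator behaves like 2·3t, so the quotient tends to 9/6 = 3/2.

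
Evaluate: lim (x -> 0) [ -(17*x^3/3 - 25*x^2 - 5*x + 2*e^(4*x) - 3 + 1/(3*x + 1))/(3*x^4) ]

-307/9

Substitution gives 0/0; apply L'Hôpital's rule 4 times.
After differentiating numerator and denominator 4 times the quotient is (512*e^(4*x) + 1944/(3*x + 1)^5)/(-72); at x = 0 this is -307/9.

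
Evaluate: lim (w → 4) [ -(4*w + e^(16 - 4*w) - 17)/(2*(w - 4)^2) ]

Direct substitution gives 0/0.
Apply L'Hôpital: lim (4 - 4*e^(16 - 4*w))/(16 - 4*w), still 0/0.
After 2 applications of L'Hôpital's rule the quotient is (16*e^(16 - 4*w))/(-4); substituting w = 4 gives -4.

-4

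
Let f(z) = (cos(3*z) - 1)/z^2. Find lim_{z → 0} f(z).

Direct substitution gives 0/0.
Apply L'Hôpital: lim (-3*sin(3*z))/(2*z), still 0/0.
After 2 applications of L'Hôpital's rule the quotient is (-9*cos(3*z))/(2); substituting z = 0 gives -9/2.

-9/2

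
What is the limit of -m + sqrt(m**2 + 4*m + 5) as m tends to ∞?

2

This has the form ∞ − ∞. Multiply and divide by the conjugate √(m^2 + 4*m + 5) + m.
That gives (4m + 5) / (√(m^2 + 4*m + 5) + m).
Divide numerator and denominator by m: the limit is 4/(2·1) = 2.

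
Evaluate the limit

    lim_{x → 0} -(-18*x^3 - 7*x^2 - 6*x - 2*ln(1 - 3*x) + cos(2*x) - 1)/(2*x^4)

-247/12

Substitution gives 0/0; apply L'Hôpital's rule 4 times.
After differentiating numerator and denominator 4 times the quotient is (16*cos(2*x) + 972/(3*x - 1)^4)/(-48); at x = 0 this is -247/12.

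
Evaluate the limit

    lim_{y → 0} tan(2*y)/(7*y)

Substitution gives 0/0.
Since tan(u)/u → 1 as u → 0, tan(2y)/(2y) → 1 and the limit is 2/7.

2/7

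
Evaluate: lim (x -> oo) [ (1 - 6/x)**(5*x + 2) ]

Write it as [(1 - 6/x)^x]^(5) · (1 - 6/x)^(2). The bracketed term tends to e^(-6) and the second factor to 1, so the limit is e^(-30).

e^(-30)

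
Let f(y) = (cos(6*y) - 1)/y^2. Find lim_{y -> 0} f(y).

-18

Direct substitution gives 0/0.
Apply L'Hôpital: lim (-6*sin(6*y))/(2*y), still 0/0.
After 2 applications of L'Hôpital's rule the quotient is (-36*cos(6*y))/(2); substituting y = 0 gives -18.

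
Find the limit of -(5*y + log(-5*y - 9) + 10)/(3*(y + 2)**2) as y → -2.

Direct substitution gives 0/0.
Apply L'Hôpital: lim (5 - 5/(-5*y - 9))/(-6*y - 12), still 0/0.
After 2 applications of L'Hôpital's rule the quotient is (-25/(-5*y - 9)^2)/(-6); substituting y = -2 gives 25/6.

25/6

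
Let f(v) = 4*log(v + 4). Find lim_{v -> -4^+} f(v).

-∞

As v → -4⁺, v + 4 → 0⁺ and ln(v + 4) → −∞.
Multiplying by 4 gives -∞.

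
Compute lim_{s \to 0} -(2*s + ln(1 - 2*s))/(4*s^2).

Direct substitution gives 0/0.
Apply L'Hôpital: lim (2 - 2/(1 - 2*s))/(-8*s), still 0/0.
After 2 applications of L'Hôpital's rule the quotient is (-4/(1 - 2*s)^2)/(-8); substituting s = 0 gives 1/2.

1/2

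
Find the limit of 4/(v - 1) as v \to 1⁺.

∞

As v → 1⁺, (v - 1) → 0⁺, so (v - 1)^1 → 0⁺ and 4/(v - 1)^1 → ∞.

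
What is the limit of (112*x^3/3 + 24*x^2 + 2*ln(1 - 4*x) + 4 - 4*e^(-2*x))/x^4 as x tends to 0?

-392/3

Substitution gives 0/0; apply L'Hôpital's rule 4 times.
After differentiating numerator and denominator 4 times the quotient is (-64*e^(-2*x) - 3072/(4*x - 1)^4)/(24); at x = 0 this is -392/3.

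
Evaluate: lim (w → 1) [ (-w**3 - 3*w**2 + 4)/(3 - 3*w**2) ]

Direct substitution gives 0/0, so factor. Both numerator and denominator have (w - 1) as a factor.
After cancelling, the expression reduces to (-w^2 - 4*w - 4)/(-3*w - 3).
Substituting w = 1 gives 3/2.

3/2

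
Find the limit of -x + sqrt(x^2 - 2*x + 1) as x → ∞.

This has the form ∞ − ∞. Multiply and divide by the conjugate √(x^2 - 2*x + 1) + x.
That gives (-2x + 1) / (√(x^2 - 2*x + 1) + x).
Divide numerator and denominator by x: the limit is -2/(2·1) = -1.

-1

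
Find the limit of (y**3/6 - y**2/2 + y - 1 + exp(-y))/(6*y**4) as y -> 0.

Direct substitution gives 0/0.
Apply L'Hôpital: lim (y^2/2 - y + 1 - e^(-y))/(24*y^3), still 0/0.
Apply L'Hôpital: lim (y - 1 + e^(-y))/(72*y^2), still 0/0.
Apply L'Hôpital: lim (1 - e^(-y))/(144*y), still 0/0.
After 4 applications of L'Hôpital's rule the quotient is (e^(-y))/(144); substituting y = 0 gives 1/144.

1/144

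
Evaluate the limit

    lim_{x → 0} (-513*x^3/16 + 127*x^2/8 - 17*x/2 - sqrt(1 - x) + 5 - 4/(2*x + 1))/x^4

Substitution gives 0/0; apply L'Hôpital's rule 4 times.
After differentiating numerator and denominator 4 times the quotient is (-1536/(2*x + 1)^5 + 15/(16*(1 - x)^(7/2)))/(24); at x = 0 this is -8187/128.

-8187/128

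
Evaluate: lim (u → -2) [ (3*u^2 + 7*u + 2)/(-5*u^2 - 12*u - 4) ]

Direct substitution gives 0/0, so factor. Both numerator and denominator have (u + 2) as a factor.
After cancelling, the expression reduces to (3*u + 1)/(-5*u - 2).
Substituting u = -2 gives -5/8.

-5/8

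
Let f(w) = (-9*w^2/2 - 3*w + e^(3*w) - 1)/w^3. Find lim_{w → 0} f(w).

Direct substitution gives 0/0.
Apply L'Hôpital: lim (-9*w + 3*e^(3*w) - 3)/(3*w^2), still 0/0.
Apply L'Hôpital: lim (9*e^(3*w) - 9)/(6*w), still 0/0.
After 3 applications of L'Hôpital's rule the quotient is (27*e^(3*w))/(6); substituting w = 0 gives 9/2.

9/2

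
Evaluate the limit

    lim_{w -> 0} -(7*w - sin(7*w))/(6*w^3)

Direct substitution gives 0/0.
Apply L'Hôpital: lim (7 - 7*cos(7*w))/(-18*w^2), still 0/0.
Apply L'Hôpital: lim (49*sin(7*w))/(-36*w), still 0/0.
After 3 applications of L'Hôpital's rule the quotient is (343*cos(7*w))/(-36); substituting w = 0 gives -343/36.

-343/36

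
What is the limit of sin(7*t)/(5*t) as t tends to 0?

Substitution gives 0/0.
Write it as (7/5)·sin(7t)/(7t); since sin(u)/u → 1, the limit is 7/5.

7/5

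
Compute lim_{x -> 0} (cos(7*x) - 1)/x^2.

-49/2

Direct substitution gives 0/0.
Apply L'Hôpital: lim (-7*sin(7*x))/(2*x), still 0/0.
After 2 applications of L'Hôpital's rule the quotient is (-49*cos(7*x))/(2); substituting x = 0 gives -49/2.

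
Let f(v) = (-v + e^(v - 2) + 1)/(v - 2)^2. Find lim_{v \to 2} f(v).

1/2

Direct substitution gives 0/0.
Apply L'Hôpital: lim (e^(v - 2) - 1)/(2*v - 4), still 0/0.
After 2 applications of L'Hôpital's rule the quotient is (e^(v - 2))/(2); substituting v = 2 gives 1/2.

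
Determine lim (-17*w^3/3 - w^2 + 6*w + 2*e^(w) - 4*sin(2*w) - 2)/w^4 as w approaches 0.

Substitution gives 0/0; apply L'Hôpital's rule 4 times.
After differentiating numerator and denominator 4 times the quotient is (2*e^(w) - 64*sin(2*w))/(24); at w = 0 this is 1/12.

1/12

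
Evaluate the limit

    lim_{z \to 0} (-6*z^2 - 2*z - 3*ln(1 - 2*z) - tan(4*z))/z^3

-40/3

Substitution gives 0/0; apply L'Hôpital's rule 3 times.
After differentiating numerator and denominator 3 times the quotient is (-256*tan(4*z)^2/cos(4*z)^2 - 128/cos(4*z)^4 - 48/(2*z - 1)^3)/(6); at z = 0 this is -40/3.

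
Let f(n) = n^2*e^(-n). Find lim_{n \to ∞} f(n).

Write as n^2/e^{1n}, an ∞/∞ form.
Exponential growth dominates any polynomial, so repeated L'Hôpital (or the standard result) gives 0.

0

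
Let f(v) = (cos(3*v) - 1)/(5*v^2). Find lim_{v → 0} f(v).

-9/10

Direct substitution gives 0/0.
Apply L'Hôpital: lim (-3*sin(3*v))/(10*v), still 0/0.
After 2 applications of L'Hôpital's rule the quotient is (-9*cos(3*v))/(10); substituting v = 0 gives -9/10.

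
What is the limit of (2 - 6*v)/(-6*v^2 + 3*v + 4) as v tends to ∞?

The denominator has degree 2 and the numerator degree 1. Dividing numerator and denominator by v^2 sends every term to 0 except the leading denominator term, so the limit is 0.

0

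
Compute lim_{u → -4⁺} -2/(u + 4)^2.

-∞

As u → -4⁺, (u + 4) → 0⁺, so (u + 4)^2 → 0⁺ and -2/(u + 4)^2 → -∞.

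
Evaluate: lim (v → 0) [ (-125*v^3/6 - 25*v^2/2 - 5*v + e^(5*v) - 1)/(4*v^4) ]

625/96

Direct substitution gives 0/0.
Apply L'Hôpital: lim (-125*v^2/2 - 25*v + 5*e^(5*v) - 5)/(16*v^3), still 0/0.
Apply L'Hôpital: lim (-125*v + 25*e^(5*v) - 25)/(48*v^2), still 0/0.
Apply L'Hôpital: lim (125*e^(5*v) - 125)/(96*v), still 0/0.
After 4 applications of L'Hôpital's rule the quotient is (625*e^(5*v))/(96); substituting v = 0 gives 625/96.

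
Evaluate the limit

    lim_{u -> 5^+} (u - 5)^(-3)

As u → 5⁺, (u - 5) → 0⁺, so (u - 5)^3 → 0⁺ and 1/(u - 5)^3 → ∞.

∞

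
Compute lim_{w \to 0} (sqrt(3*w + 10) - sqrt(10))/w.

3*√(10)/20

A 0/0 form; rationalise with √(10 + 3w) + √10. This collapses the numerator to 3w, leaving 3/(√(10 + 3w) + √10) → 3/(2√10) = 3*√(10)/20.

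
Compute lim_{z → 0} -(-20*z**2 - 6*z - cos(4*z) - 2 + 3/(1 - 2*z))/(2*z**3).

Substitution gives 0/0; apply L'Hôpital's rule 3 times.
After differentiating numerator and denominator 3 times the quotient is (-64*sin(4*z) + 144/(2*z - 1)^4)/(-12); at z = 0 this is -12.

-12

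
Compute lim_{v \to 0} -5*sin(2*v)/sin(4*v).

Substitution gives 0/0.
Divide numerator and denominator by v: sin(2v)/v → 2 and sin(4v)/v → 4, so the limit is -5·2/4 = -5/2.

-5/2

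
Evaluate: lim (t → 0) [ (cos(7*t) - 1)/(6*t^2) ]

-49/12

Direct substitution gives 0/0.
Apply L'Hôpital: lim (-7*sin(7*t))/(12*t), still 0/0.
After 2 applications of L'Hôpital's rule the quotient is (-49*cos(7*t))/(12); substituting t = 0 gives -49/12.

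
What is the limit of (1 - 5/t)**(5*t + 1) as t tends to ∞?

Let L be the limit and take ln: ln L = lim (5t + 1)·ln(1 - 5/t) = lim (5t + 1)·(-5/t + O(1/t²)) = -25.
Hence L = e^(-25).

e^(-25)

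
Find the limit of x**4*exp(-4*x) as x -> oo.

0

Write as x^4/e^{4x}, an ∞/∞ form.
Exponential growth dominates any polynomial, so repeated L'Hôpital (or the standard result) gives 0.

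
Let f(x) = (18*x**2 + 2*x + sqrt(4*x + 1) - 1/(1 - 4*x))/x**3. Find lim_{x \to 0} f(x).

-60

Substitution gives 0/0 (the numerator vanishes to order 3).
Expand each term to order x^3: the coefficient of x^3 in √(1 + 4x) is 4 and in −1/(1 - 4x) is -64.
Lower-order terms cancel with the polynomial part, so the numerator is (-60)·x^3 + o(x^3), and the limit is (-60)/(1) = -60.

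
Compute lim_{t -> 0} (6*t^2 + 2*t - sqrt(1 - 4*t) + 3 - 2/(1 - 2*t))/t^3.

Substitution gives 0/0 (the numerator vanishes to order 3).
Expand each term to order t^3: the coefficient of t^3 in -2·1/(1 - 2t) is -16 and in −√(1 - 4t) is 4.
Lower-order terms cancel with the polynomial part, so the numerator is (-12)·t^3 + o(t^3), and the limit is (-12)/(1) = -12.

-12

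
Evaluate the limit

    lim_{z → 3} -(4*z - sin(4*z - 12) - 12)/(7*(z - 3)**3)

-32/21

Direct substitution gives 0/0.
Apply L'Hôpital: lim (4 - 4*cos(4*z - 12))/(-21*(z - 3)^2), still 0/0.
Apply L'Hôpital: lim (16*sin(4*z - 12))/(126 - 42*z), still 0/0.
After 3 applications of L'Hôpital's rule the quotient is (64*cos(4*z - 12))/(-42); substituting z = 3 gives -32/21.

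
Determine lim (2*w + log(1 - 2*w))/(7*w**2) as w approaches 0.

Direct substitution gives 0/0.
Apply L'Hôpital: lim (2 - 2/(1 - 2*w))/(14*w), still 0/0.
After 2 applications of L'Hôpital's rule the quotient is (-4/(1 - 2*w)^2)/(14); substituting w = 0 gives -2/7.

-2/7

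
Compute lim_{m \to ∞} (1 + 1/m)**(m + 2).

e

The base → 1 and the exponent → ∞: a 1^∞ form.
Take logarithms: (m + 2)·ln(1 + 1/m). Since ln(1+u) ~ u for small u, this behaves like (m)·(1/m) → 1.
So the limit is e^(1).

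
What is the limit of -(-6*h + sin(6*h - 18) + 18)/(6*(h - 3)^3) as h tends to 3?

6

Direct substitution gives 0/0.
Apply L'Hôpital: lim (6*cos(6*h - 18) - 6)/(-18*(h - 3)^2), still 0/0.
Apply L'Hôpital: lim (-36*sin(6*h - 18))/(108 - 36*h), still 0/0.
After 3 applications of L'Hôpital's rule the quotient is (-216*cos(6*h - 18))/(-36); substituting h = 3 gives 6.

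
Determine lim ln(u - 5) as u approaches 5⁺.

-∞

As u → 5⁺, u - 5 → 0⁺ and ln(u - 5) → −∞.
Multiplying by 1 gives -∞.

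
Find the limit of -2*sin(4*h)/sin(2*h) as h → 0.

-4

Substitution gives 0/0.
Divide numerator and denominator by h: sin(4h)/h → 4 and sin(2h)/h → 2, so the limit is -2·4/2 = -4.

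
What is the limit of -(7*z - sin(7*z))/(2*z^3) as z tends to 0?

Direct substitution gives 0/0.
Apply L'Hôpital: lim (7 - 7*cos(7*z))/(-6*z^2), still 0/0.
Apply L'Hôpital: lim (49*sin(7*z))/(-12*z), still 0/0.
After 3 applications of L'Hôpital's rule the quotient is (343*cos(7*z))/(-12); substituting z = 0 gives -343/12.

-343/12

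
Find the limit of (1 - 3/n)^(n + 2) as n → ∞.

Write it as [(1 - 3/n)^n]^(1) · (1 - 3/n)^(2). The bracketed term tends to e^(-3) and the second factor to 1, so the limit is e^(-3).

e^(-3)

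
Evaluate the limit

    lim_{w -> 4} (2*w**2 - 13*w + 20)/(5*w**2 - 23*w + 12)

3/17

Since w = 4 makes numerator and denominator zero, (w - 4) divides both.
Cancelling it gives (2*w - 5)/(5*w - 3); now plug in w = 4 to get 3/17.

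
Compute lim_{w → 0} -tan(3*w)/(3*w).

Substitution gives 0/0.
Since tan(u)/u → 1 as u → 0, tan(3w)/(3w) → 1 and the limit is 3/(-3) = -1.

-1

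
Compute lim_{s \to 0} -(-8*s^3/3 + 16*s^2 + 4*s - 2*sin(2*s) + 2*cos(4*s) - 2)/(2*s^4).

-32/3

Substitution gives 0/0; apply L'Hôpital's rule 4 times.
After differentiating numerator and denominator 4 times the quotient is (-32*sin(2*s) + 512*cos(4*s))/(-48); at s = 0 this is -32/3.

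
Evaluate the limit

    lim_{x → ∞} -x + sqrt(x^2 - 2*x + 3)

-1

An ∞ − ∞ form. Rationalising with the conjugate, the difference becomes (-2x + 3) / (√(x^2 - 2*x + 3) + x).
For large x the denominator behaves like 2·x, so the quotient tends to -2/2 = -1.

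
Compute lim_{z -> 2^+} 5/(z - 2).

∞

As z → 2⁺, (z - 2) → 0⁺, so (z - 2)^1 → 0⁺ and 5/(z - 2)^1 → ∞.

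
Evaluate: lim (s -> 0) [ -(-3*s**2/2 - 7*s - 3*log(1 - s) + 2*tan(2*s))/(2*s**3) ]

Substitution gives 0/0; apply L'Hôpital's rule 3 times.
After differentiating numerator and denominator 3 times the quotient is (2*(16*(s - 1)^3*(3*tan(2*s)^2 + 1)/cos(2*s)^2 - 3)/(s - 1)^3)/(-12); at s = 0 this is -19/6.

-19/6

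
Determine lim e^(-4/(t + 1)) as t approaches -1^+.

0

As t → -1⁺, -4/(t + 1) → −∞, so e^(-4/(t + 1)) → 0.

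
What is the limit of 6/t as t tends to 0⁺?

∞

As t → 0⁺, (t) → 0⁺, so (t)^1 → 0⁺ and 6/(t)^1 → ∞.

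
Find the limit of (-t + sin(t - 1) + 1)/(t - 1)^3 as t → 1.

-1/6

Direct substitution gives 0/0.
Apply L'Hôpital: lim (cos(t - 1) - 1)/(3*(t - 1)^2), still 0/0.
Apply L'Hôpital: lim (-sin(t - 1))/(6*t - 6), still 0/0.
After 3 applications of L'Hôpital's rule the quotient is (-cos(t - 1))/(6); substituting t = 1 gives -1/6.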